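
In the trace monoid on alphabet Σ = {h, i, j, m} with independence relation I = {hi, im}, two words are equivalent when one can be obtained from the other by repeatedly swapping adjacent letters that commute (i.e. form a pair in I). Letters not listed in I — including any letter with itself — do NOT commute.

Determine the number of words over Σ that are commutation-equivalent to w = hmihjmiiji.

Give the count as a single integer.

12

piece 0:h — minimal
piece 1:m rests on {0:h}
piece 2:i — minimal
piece 3:h rests on {1:m}
piece 4:j rests on {2:i, 3:h}
piece 5:m rests on {4:j}
piece 6:i rests on {4:j}
piece 7:i rests on {6:i}
piece 8:j rests on {5:m, 7:i}
piece 9:i rests on {8:j}
minimal pieces: {0:h, 2:i}
ways to finish when only these pieces remain (= sum over removing one remaining piece with nothing left below it):
  1 left: {9}→1
  2 left: {8,9}→1
  3 left: {5,8,9}→1  {7,8,9}→1
  4 left: {5,7,8,9}→2  {6,7,8,9}→1
  5 left: {5,6,7,8,9}→3
  6 left: {4,5,6,7,8,9}→3
  7 left: {2,4,5,6,7,8,9}→3  {3,4,5,6,7,8,9}→3
  8 left: {1,3,4,5,6,7,8,9}→3  {2,3,4,5,6,7,8,9}→6
  placing 0:h first → 9 extensions
  placing 2:i first → 3 extensions
total linear extensions = 12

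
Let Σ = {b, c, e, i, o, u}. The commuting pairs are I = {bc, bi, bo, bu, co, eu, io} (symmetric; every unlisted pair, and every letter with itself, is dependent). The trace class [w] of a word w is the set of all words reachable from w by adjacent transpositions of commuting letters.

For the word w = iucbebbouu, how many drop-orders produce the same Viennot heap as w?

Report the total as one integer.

0(i) covers ∅
1(u) covers 0:i
2(c) covers 1:u
3(b) covers ∅
4(e) covers 2:c, 3:b
5(b) covers 4:e
6(b) covers 5:b
7(o) covers 4:e
8(u) covers 7:o
9(u) covers 8:u
floor of heap: 0:i, 3:b
completions by unplaced set U, small U first (add the entries for U minus each lowest piece of U):
  |U|=1: {6}:1  {9}:1
  |U|=2: {5,6}:1  {6,9}:2  {8,9}:1
  |U|=3: {5,6,9}:3  {6,8,9}:3  {7,8,9}:1
  |U|=4: {5,6,8,9}:6  {6,7,8,9}:4
  |U|=5: {5,6,7,8,9}:10
  |U|=6: {4,5,6,7,8,9}:10
  |U|=7: {2,4,5,6,7,8,9}:10  {3,4,5,6,7,8,9}:10
  |U|=8: {1,2,4,5,6,7,8,9}:10  {2,3,4,5,6,7,8,9}:20
  start at 0(i): 30
  start at 3(b): 10
sum over floor = 40

40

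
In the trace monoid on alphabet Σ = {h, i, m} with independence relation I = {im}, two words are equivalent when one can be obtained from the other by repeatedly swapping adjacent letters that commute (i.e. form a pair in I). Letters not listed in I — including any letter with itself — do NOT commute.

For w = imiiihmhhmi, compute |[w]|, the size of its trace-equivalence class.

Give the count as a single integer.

#0=i has no predecessor
#1=m has no predecessor
#2=i depends on [0:i]
#3=i depends on [2:i]
#4=i depends on [3:i]
#5=h depends on [1:m, 4:i]
#6=m depends on [5:h]
#7=h depends on [6:m]
#8=h depends on [7:h]
#9=m depends on [8:h]
#10=i depends on [8:h]
sources: [0:i, 1:m]
N(rest) = Σ N(rest − s) over sources s of rest; N(one piece) = 1:
  size 1 → [9]=1  [10]=1
  size 2 → [9,10]=2
  size 3 → [8,9,10]=2
  size 4 → [7,8,9,10]=2
  size 5 → [6,7,8,9,10]=2
  size 6 → [5,6,7,8,9,10]=2
  size 7 → [1,5,6,7,8,9,10]=2  [4,5,6,7,8,9,10]=2
  size 8 → [1,4,5,6,7,8,9,10]=4  [3,4,5,6,7,8,9,10]=2
  size 9 → [1,3,4,5,6,7,8,9,10]=6  [2,3,4,5,6,7,8,9,10]=2
  first=0(i) contributes 8
  first=1(m) contributes 2
|[w]| = 10

10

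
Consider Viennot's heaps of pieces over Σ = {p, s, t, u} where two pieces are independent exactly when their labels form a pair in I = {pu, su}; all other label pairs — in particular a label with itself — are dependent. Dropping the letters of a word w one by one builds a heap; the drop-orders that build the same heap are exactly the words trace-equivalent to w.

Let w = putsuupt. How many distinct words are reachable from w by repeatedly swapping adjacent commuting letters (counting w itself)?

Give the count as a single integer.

piece 0:p — minimal
piece 1:u — minimal
piece 2:t rests on {0:p, 1:u}
piece 3:s rests on {2:t}
piece 4:u rests on {2:t}
piece 5:u rests on {4:u}
piece 6:p rests on {3:s}
piece 7:t rests on {5:u, 6:p}
minimal pieces: {0:p, 1:u}
ways to finish when only these pieces remain (= sum over removing one remaining piece with nothing left below it):
  1 left: {7}→1
  2 left: {5,7}→1  {6,7}→1
  3 left: {3,6,7}→1  {4,5,7}→1  {5,6,7}→2
  4 left: {3,5,6,7}→3  {4,5,6,7}→3
  5 left: {3,4,5,6,7}→6
  6 left: {2,3,4,5,6,7}→6
  placing 0:p first → 6 extensions
  placing 1:u first → 6 extensions
total linear extensions = 12

12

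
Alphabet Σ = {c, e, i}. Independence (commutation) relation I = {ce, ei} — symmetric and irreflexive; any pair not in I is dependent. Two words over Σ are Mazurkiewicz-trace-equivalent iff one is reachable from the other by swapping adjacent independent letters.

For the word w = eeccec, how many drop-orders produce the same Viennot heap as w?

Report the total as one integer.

20

#0=e has no predecessor
#1=e depends on [0:e]
#2=c has no predecessor
#3=c depends on [2:c]
#4=e depends on [1:e]
#5=c depends on [3:c]
sources: [0:e, 2:c]
N(rest) = Σ N(rest − s) over sources s of rest; N(one piece) = 1:
  size 1 → [4]=1  [5]=1
  size 2 → [1,4]=1  [3,5]=1  [4,5]=2
  size 3 → [0,1,4]=1  [1,4,5]=3  [2,3,5]=1  [3,4,5]=3
  size 4 → [0,1,4,5]=4  [1,3,4,5]=6  [2,3,4,5]=4
  first=0(e) contributes 10
  first=2(c) contributes 10
|[w]| = 20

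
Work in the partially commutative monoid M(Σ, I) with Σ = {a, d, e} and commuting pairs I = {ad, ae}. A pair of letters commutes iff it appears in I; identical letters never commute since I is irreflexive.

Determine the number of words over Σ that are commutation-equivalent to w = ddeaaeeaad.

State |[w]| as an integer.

210

0(d) covers ∅
1(d) covers 0:d
2(e) covers 1:d
3(a) covers ∅
4(a) covers 3:a
5(e) covers 2:e
6(e) covers 5:e
7(a) covers 4:a
8(a) covers 7:a
9(d) covers 6:e
floor of heap: 0:d, 3:a
completions by unplaced set U, small U first (add the entries for U minus each lowest piece of U):
  |U|=1: {8}:1  {9}:1
  |U|=2: {6,9}:1  {7,8}:1  {8,9}:2
  |U|=3: {4,7,8}:1  {5,6,9}:1  {6,8,9}:3  {7,8,9}:3
  |U|=4: {2,5,6,9}:1  {3,4,7,8}:1  {4,7,8,9}:4  {5,6,8,9}:4  {6,7,8,9}:6
  |U|=5: {1,2,5,6,9}:1  {2,5,6,8,9}:5  {3,4,7,8,9}:5  {4,6,7,8,9}:10  {5,6,7,8,9}:10
  |U|=6: {0,1,2,5,6,9}:1  {1,2,5,6,8,9}:6  {2,5,6,7,8,9}:15  {3,4,6,7,8,9}:15  {4,5,6,7,8,9}:20
  |U|=7: {0,1,2,5,6,8,9}:7  {1,2,5,6,7,8,9}:21  {2,4,5,6,7,8,9}:35  {3,4,5,6,7,8,9}:35
  |U|=8: {0,1,2,5,6,7,8,9}:28  {1,2,4,5,6,7,8,9}:56  {2,3,4,5,6,7,8,9}:70
  start at 0(d): 126
  start at 3(a): 84
sum over floor = 210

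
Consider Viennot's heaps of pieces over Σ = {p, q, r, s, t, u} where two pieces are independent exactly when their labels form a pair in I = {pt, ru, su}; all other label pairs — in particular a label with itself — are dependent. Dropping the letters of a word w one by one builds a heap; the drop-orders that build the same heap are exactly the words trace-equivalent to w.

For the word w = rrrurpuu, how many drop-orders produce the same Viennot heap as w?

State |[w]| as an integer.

piece 0:r — minimal
piece 1:r rests on {0:r}
piece 2:r rests on {1:r}
piece 3:u — minimal
piece 4:r rests on {2:r}
piece 5:p rests on {3:u, 4:r}
piece 6:u rests on {5:p}
piece 7:u rests on {6:u}
minimal pieces: {0:r, 3:u}
ways to finish when only these pieces remain (= sum over removing one remaining piece with nothing left below it):
  1 left: {7}→1
  2 left: {6,7}→1
  3 left: {5,6,7}→1
  4 left: {3,5,6,7}→1  {4,5,6,7}→1
  5 left: {2,4,5,6,7}→1  {3,4,5,6,7}→2
  6 left: {1,2,4,5,6,7}→1  {2,3,4,5,6,7}→3
  placing 0:r first → 4 extensions
  placing 3:u first → 1 extensions
total linear extensions = 5

5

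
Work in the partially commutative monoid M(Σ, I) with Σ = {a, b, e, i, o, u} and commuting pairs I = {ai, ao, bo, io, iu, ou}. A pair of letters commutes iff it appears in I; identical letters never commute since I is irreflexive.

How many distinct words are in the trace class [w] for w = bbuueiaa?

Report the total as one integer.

piece 0:b — minimal
piece 1:b rests on {0:b}
piece 2:u rests on {1:b}
piece 3:u rests on {2:u}
piece 4:e rests on {3:u}
piece 5:i rests on {4:e}
piece 6:a rests on {4:e}
piece 7:a rests on {6:a}
minimal pieces: {0:b}
ways to finish when only these pieces remain (= sum over removing one remaining piece with nothing left below it):
  1 left: {5}→1  {7}→1
  2 left: {5,7}→2  {6,7}→1
  3 left: {5,6,7}→3
  4 left: {4,5,6,7}→3
  5 left: {3,4,5,6,7}→3
  6 left: {2,3,4,5,6,7}→3
  placing 0:b first → 3 extensions

3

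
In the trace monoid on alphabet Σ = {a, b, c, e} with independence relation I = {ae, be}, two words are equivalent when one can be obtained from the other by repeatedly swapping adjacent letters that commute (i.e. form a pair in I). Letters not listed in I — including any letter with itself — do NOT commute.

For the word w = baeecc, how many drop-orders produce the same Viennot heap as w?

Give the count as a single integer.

#0=b has no predecessor
#1=a depends on [0:b]
#2=e has no predecessor
#3=e depends on [2:e]
#4=c depends on [1:a, 3:e]
#5=c depends on [4:c]
sources: [0:b, 2:e]
N(rest) = Σ N(rest − s) over sources s of rest; N(one piece) = 1:
  size 1 → [5]=1
  size 2 → [4,5]=1
  size 3 → [1,4,5]=1  [3,4,5]=1
  size 4 → [0,1,4,5]=1  [1,3,4,5]=2  [2,3,4,5]=1
  first=0(b) contributes 3
  first=2(e) contributes 3
|[w]| = 6

6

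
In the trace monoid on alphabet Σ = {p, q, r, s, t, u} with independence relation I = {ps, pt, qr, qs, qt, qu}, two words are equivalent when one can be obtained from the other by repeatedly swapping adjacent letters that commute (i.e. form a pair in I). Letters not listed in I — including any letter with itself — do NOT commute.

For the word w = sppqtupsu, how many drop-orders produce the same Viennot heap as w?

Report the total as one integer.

38

0(s) covers ∅
1(p) covers ∅
2(p) covers 1:p
3(q) covers 2:p
4(t) covers 0:s
5(u) covers 2:p, 4:t
6(p) covers 3:q, 5:u
7(s) covers 5:u
8(u) covers 6:p, 7:s
floor of heap: 0:s, 1:p
completions by unplaced set U, small U first (add the entries for U minus each lowest piece of U):
  |U|=1: {8}:1
  |U|=2: {6,8}:1  {7,8}:1
  |U|=3: {3,6,8}:1  {6,7,8}:2
  |U|=4: {3,6,7,8}:3  {5,6,7,8}:2
  |U|=5: {3,5,6,7,8}:5  {4,5,6,7,8}:2
  |U|=6: {0,4,5,6,7,8}:2  {2,3,5,6,7,8}:5  {3,4,5,6,7,8}:7
  |U|=7: {0,3,4,5,6,7,8}:9  {1,2,3,5,6,7,8}:5  {2,3,4,5,6,7,8}:12
  start at 0(s): 17
  start at 1(p): 21
sum over floor = 38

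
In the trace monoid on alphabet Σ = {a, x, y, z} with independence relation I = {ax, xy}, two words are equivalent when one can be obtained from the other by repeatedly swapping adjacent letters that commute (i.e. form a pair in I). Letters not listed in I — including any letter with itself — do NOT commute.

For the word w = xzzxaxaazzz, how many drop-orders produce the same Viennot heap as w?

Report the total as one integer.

drop 0:x onto floor
drop 1:z onto {0:x}
drop 2:z onto {1:z}
drop 3:x onto {2:z}
drop 4:a onto {2:z}
drop 5:x onto {3:x}
drop 6:a onto {4:a}
drop 7:a onto {6:a}
drop 8:z onto {5:x, 7:a}
drop 9:z onto {8:z}
drop 10:z onto {9:z}
ground layer = {0:x}
drop-orders for the pieces not yet dropped (sum over which currently-grounded one goes next):
  1 to go: {10} 1
  2 to go: {9,10} 1
  3 to go: {8,9,10} 1
  4 to go: {5,8,9,10} 1  {7,8,9,10} 1
  5 to go: {3,5,8,9,10} 1  {5,7,8,9,10} 2  {6,7,8,9,10} 1
  6 to go: {3,5,7,8,9,10} 3  {4,6,7,8,9,10} 1  {5,6,7,8,9,10} 3
  7 to go: {3,5,6,7,8,9,10} 6  {4,5,6,7,8,9,10} 4
  8 to go: {3,4,5,6,7,8,9,10} 10
  9 to go: {2,3,4,5,6,7,8,9,10} 10
  if 0:x drops first: 10 orders

10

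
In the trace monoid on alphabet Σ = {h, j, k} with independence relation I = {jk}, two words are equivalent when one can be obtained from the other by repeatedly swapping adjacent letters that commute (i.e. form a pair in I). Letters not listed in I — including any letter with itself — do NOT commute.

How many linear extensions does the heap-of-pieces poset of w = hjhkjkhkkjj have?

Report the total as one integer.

drop 0:h onto floor
drop 1:j onto {0:h}
drop 2:h onto {1:j}
drop 3:k onto {2:h}
drop 4:j onto {2:h}
drop 5:k onto {3:k}
drop 6:h onto {4:j, 5:k}
drop 7:k onto {6:h}
drop 8:k onto {7:k}
drop 9:j onto {6:h}
drop 10:j onto {9:j}
ground layer = {0:h}
drop-orders for the pieces not yet dropped (sum over which currently-grounded one goes next):
  1 to go: {8} 1  {10} 1
  2 to go: {7,8} 1  {8,10} 2  {9,10} 1
  3 to go: {7,8,10} 3  {8,9,10} 3
  4 to go: {7,8,9,10} 6
  5 to go: {6,7,8,9,10} 6
  6 to go: {4,6,7,8,9,10} 6  {5,6,7,8,9,10} 6
  7 to go: {3,5,6,7,8,9,10} 6  {4,5,6,7,8,9,10} 12
  8 to go: {3,4,5,6,7,8,9,10} 18
  9 to go: {2,3,4,5,6,7,8,9,10} 18
  if 0:h drops first: 18 orders

18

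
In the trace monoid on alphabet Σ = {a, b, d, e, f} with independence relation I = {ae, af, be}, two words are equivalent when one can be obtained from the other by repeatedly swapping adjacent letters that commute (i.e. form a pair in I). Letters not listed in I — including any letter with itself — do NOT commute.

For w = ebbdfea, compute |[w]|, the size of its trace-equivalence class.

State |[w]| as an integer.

piece 0:e — minimal
piece 1:b — minimal
piece 2:b rests on {1:b}
piece 3:d rests on {0:e, 2:b}
piece 4:f rests on {3:d}
piece 5:e rests on {4:f}
piece 6:a rests on {3:d}
minimal pieces: {0:e, 1:b}
ways to finish when only these pieces remain (= sum over removing one remaining piece with nothing left below it):
  1 left: {5}→1  {6}→1
  2 left: {4,5}→1  {5,6}→2
  3 left: {4,5,6}→3
  4 left: {3,4,5,6}→3
  5 left: {0,3,4,5,6}→3  {2,3,4,5,6}→3
  placing 0:e first → 3 extensions
  placing 1:b first → 6 extensions
total linear extensions = 9

9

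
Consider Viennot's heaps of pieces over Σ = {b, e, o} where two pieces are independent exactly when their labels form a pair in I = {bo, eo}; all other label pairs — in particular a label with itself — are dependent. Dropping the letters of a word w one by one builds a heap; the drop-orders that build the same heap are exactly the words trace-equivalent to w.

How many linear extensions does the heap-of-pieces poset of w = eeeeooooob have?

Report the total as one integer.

252

0(e) covers ∅
1(e) covers 0:e
2(e) covers 1:e
3(e) covers 2:e
4(o) covers ∅
5(o) covers 4:o
6(o) covers 5:o
7(o) covers 6:o
8(o) covers 7:o
9(b) covers 3:e
floor of heap: 0:e, 4:o
completions by unplaced set U, small U first (add the entries for U minus each lowest piece of U):
  |U|=1: {8}:1  {9}:1
  |U|=2: {3,9}:1  {7,8}:1  {8,9}:2
  |U|=3: {2,3,9}:1  {3,8,9}:3  {6,7,8}:1  {7,8,9}:3
  |U|=4: {1,2,3,9}:1  {2,3,8,9}:4  {3,7,8,9}:6  {5,6,7,8}:1  {6,7,8,9}:4
  |U|=5: {0,1,2,3,9}:1  {1,2,3,8,9}:5  {2,3,7,8,9}:10  {3,6,7,8,9}:10  {4,5,6,7,8}:1  {5,6,7,8,9}:5
  |U|=6: {0,1,2,3,8,9}:6  {1,2,3,7,8,9}:15  {2,3,6,7,8,9}:20  {3,5,6,7,8,9}:15  {4,5,6,7,8,9}:6
  |U|=7: {0,1,2,3,7,8,9}:21  {1,2,3,6,7,8,9}:35  {2,3,5,6,7,8,9}:35  {3,4,5,6,7,8,9}:21
  |U|=8: {0,1,2,3,6,7,8,9}:56  {1,2,3,5,6,7,8,9}:70  {2,3,4,5,6,7,8,9}:56
  start at 0(e): 126
  start at 4(o): 126
sum over floor = 252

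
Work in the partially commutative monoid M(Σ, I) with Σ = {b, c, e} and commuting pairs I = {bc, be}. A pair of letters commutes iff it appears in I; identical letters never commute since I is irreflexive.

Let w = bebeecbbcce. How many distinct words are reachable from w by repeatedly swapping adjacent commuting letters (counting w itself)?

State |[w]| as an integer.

330

#0=b has no predecessor
#1=e has no predecessor
#2=b depends on [0:b]
#3=e depends on [1:e]
#4=e depends on [3:e]
#5=c depends on [4:e]
#6=b depends on [2:b]
#7=b depends on [6:b]
#8=c depends on [5:c]
#9=c depends on [8:c]
#10=e depends on [9:c]
sources: [0:b, 1:e]
N(rest) = Σ N(rest − s) over sources s of rest; N(one piece) = 1:
  size 1 → [7]=1  [10]=1
  size 2 → [6,7]=1  [7,10]=2  [9,10]=1
  size 3 → [2,6,7]=1  [6,7,10]=3  [7,9,10]=3  [8,9,10]=1
  size 4 → [0,2,6,7]=1  [2,6,7,10]=4  [5,8,9,10]=1  [6,7,9,10]=6  [7,8,9,10]=4
  size 5 → [0,2,6,7,10]=5  [2,6,7,9,10]=10  [4,5,8,9,10]=1  [5,7,8,9,10]=5  [6,7,8,9,10]=10
  size 6 → [0,2,6,7,9,10]=15  [2,6,7,8,9,10]=20  [3,4,5,8,9,10]=1  [4,5,7,8,9,10]=6  [5,6,7,8,9,10]=15
  size 7 → [0,2,6,7,8,9,10]=35  [1,3,4,5,8,9,10]=1  [2,5,6,7,8,9,10]=35  [3,4,5,7,8,9,10]=7  [4,5,6,7,8,9,10]=21
  size 8 → [0,2,5,6,7,8,9,10]=70  [1,3,4,5,7,8,9,10]=8  [2,4,5,6,7,8,9,10]=56  [3,4,5,6,7,8,9,10]=28
  size 9 → [0,2,4,5,6,7,8,9,10]=126  [1,3,4,5,6,7,8,9,10]=36  [2,3,4,5,6,7,8,9,10]=84
  first=0(b) contributes 120
  first=1(e) contributes 210
|[w]| = 330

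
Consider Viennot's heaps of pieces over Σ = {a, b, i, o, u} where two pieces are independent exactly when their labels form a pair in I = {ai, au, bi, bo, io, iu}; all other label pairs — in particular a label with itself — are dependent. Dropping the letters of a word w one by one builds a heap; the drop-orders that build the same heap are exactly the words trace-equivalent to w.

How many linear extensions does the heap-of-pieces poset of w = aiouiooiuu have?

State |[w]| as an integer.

#0=a has no predecessor
#1=i has no predecessor
#2=o depends on [0:a]
#3=u depends on [2:o]
#4=i depends on [1:i]
#5=o depends on [3:u]
#6=o depends on [5:o]
#7=i depends on [4:i]
#8=u depends on [6:o]
#9=u depends on [8:u]
sources: [0:a, 1:i]
N(rest) = Σ N(rest − s) over sources s of rest; N(one piece) = 1:
  size 1 → [7]=1  [9]=1
  size 2 → [4,7]=1  [7,9]=2  [8,9]=1
  size 3 → [1,4,7]=1  [4,7,9]=3  [6,8,9]=1  [7,8,9]=3
  size 4 → [1,4,7,9]=4  [4,7,8,9]=6  [5,6,8,9]=1  [6,7,8,9]=4
  size 5 → [1,4,7,8,9]=10  [3,5,6,8,9]=1  [4,6,7,8,9]=10  [5,6,7,8,9]=5
  size 6 → [1,4,6,7,8,9]=20  [2,3,5,6,8,9]=1  [3,5,6,7,8,9]=6  [4,5,6,7,8,9]=15
  size 7 → [0,2,3,5,6,8,9]=1  [1,4,5,6,7,8,9]=35  [2,3,5,6,7,8,9]=7  [3,4,5,6,7,8,9]=21
  size 8 → [0,2,3,5,6,7,8,9]=8  [1,3,4,5,6,7,8,9]=56  [2,3,4,5,6,7,8,9]=28
  first=0(a) contributes 84
  first=1(i) contributes 36
|[w]| = 120

120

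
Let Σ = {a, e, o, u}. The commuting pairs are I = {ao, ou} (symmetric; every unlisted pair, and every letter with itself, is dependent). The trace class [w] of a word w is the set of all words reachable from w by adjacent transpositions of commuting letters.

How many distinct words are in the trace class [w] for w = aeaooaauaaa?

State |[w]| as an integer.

36

drop 0:a onto floor
drop 1:e onto {0:a}
drop 2:a onto {1:e}
drop 3:o onto {1:e}
drop 4:o onto {3:o}
drop 5:a onto {2:a}
drop 6:a onto {5:a}
drop 7:u onto {6:a}
drop 8:a onto {7:u}
drop 9:a onto {8:a}
drop 10:a onto {9:a}
ground layer = {0:a}
drop-orders for the pieces not yet dropped (sum over which currently-grounded one goes next):
  1 to go: {4} 1  {10} 1
  2 to go: {3,4} 1  {4,10} 2  {9,10} 1
  3 to go: {3,4,10} 3  {4,9,10} 3  {8,9,10} 1
  4 to go: {3,4,9,10} 6  {4,8,9,10} 4  {7,8,9,10} 1
  5 to go: {3,4,8,9,10} 10  {4,7,8,9,10} 5  {6,7,8,9,10} 1
  6 to go: {3,4,7,8,9,10} 15  {4,6,7,8,9,10} 6  {5,6,7,8,9,10} 1
  7 to go: {2,5,6,7,8,9,10} 1  {3,4,6,7,8,9,10} 21  {4,5,6,7,8,9,10} 7
  8 to go: {2,4,5,6,7,8,9,10} 8  {3,4,5,6,7,8,9,10} 28
  9 to go: {2,3,4,5,6,7,8,9,10} 36
  if 0:a drops first: 36 orders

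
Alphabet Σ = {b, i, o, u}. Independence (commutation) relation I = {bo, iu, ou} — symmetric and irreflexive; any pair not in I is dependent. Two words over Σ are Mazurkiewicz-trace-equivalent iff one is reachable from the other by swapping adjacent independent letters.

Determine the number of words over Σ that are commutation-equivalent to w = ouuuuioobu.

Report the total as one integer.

drop 0:o onto floor
drop 1:u onto floor
drop 2:u onto {1:u}
drop 3:u onto {2:u}
drop 4:u onto {3:u}
drop 5:i onto {0:o}
drop 6:o onto {5:i}
drop 7:o onto {6:o}
drop 8:b onto {4:u, 5:i}
drop 9:u onto {8:b}
ground layer = {0:o, 1:u}
drop-orders for the pieces not yet dropped (sum over which currently-grounded one goes next):
  1 to go: {7} 1  {9} 1
  2 to go: {6,7} 1  {7,9} 2  {8,9} 1
  3 to go: {4,8,9} 1  {6,7,9} 3  {7,8,9} 3
  4 to go: {3,4,8,9} 1  {4,7,8,9} 4  {6,7,8,9} 6
  5 to go: {2,3,4,8,9} 1  {3,4,7,8,9} 5  {4,6,7,8,9} 10  {5,6,7,8,9} 6
  6 to go: {0,5,6,7,8,9} 6  {1,2,3,4,8,9} 1  {2,3,4,7,8,9} 6  {3,4,6,7,8,9} 15  {4,5,6,7,8,9} 16
  7 to go: {0,4,5,6,7,8,9} 22  {1,2,3,4,7,8,9} 7  {2,3,4,6,7,8,9} 21  {3,4,5,6,7,8,9} 31
  8 to go: {0,3,4,5,6,7,8,9} 53  {1,2,3,4,6,7,8,9} 28  {2,3,4,5,6,7,8,9} 52
  if 0:o drops first: 80 orders
  if 1:u drops first: 105 orders
heap linearizations: 185

185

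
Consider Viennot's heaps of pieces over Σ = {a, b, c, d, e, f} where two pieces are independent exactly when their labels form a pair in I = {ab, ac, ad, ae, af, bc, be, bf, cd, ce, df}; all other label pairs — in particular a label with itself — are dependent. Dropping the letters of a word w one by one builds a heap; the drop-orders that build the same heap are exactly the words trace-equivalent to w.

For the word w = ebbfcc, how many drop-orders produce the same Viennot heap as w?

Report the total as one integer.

piece 0:e — minimal
piece 1:b — minimal
piece 2:b rests on {1:b}
piece 3:f rests on {0:e}
piece 4:c rests on {3:f}
piece 5:c rests on {4:c}
minimal pieces: {0:e, 1:b}
ways to finish when only these pieces remain (= sum over removing one remaining piece with nothing left below it):
  1 left: {2}→1  {5}→1
  2 left: {1,2}→1  {2,5}→2  {4,5}→1
  3 left: {1,2,5}→3  {2,4,5}→3  {3,4,5}→1
  4 left: {0,3,4,5}→1  {1,2,4,5}→6  {2,3,4,5}→4
  placing 0:e first → 10 extensions
  placing 1:b first → 5 extensions
total linear extensions = 15

15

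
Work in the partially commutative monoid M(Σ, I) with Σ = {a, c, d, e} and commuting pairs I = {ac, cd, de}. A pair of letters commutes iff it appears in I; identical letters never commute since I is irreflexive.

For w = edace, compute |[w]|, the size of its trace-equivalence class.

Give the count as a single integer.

5

drop 0:e onto floor
drop 1:d onto floor
drop 2:a onto {0:e, 1:d}
drop 3:c onto {0:e}
drop 4:e onto {2:a, 3:c}
ground layer = {0:e, 1:d}
drop-orders for the pieces not yet dropped (sum over which currently-grounded one goes next):
  1 to go: {4} 1
  2 to go: {2,4} 1  {3,4} 1
  3 to go: {1,2,4} 1  {2,3,4} 2
  if 0:e drops first: 3 orders
  if 1:d drops first: 2 orders
heap linearizations: 5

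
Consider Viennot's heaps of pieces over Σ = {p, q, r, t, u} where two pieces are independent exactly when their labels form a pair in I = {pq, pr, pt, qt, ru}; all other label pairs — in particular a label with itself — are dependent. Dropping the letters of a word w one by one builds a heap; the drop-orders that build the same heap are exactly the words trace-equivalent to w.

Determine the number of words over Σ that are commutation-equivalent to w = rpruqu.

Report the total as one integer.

#0=r has no predecessor
#1=p has no predecessor
#2=r depends on [0:r]
#3=u depends on [1:p]
#4=q depends on [2:r, 3:u]
#5=u depends on [4:q]
sources: [0:r, 1:p]
N(rest) = Σ N(rest − s) over sources s of rest; N(one piece) = 1:
  size 1 → [5]=1
  size 2 → [4,5]=1
  size 3 → [2,4,5]=1  [3,4,5]=1
  size 4 → [0,2,4,5]=1  [1,3,4,5]=1  [2,3,4,5]=2
  first=0(r) contributes 3
  first=1(p) contributes 3
|[w]| = 6

6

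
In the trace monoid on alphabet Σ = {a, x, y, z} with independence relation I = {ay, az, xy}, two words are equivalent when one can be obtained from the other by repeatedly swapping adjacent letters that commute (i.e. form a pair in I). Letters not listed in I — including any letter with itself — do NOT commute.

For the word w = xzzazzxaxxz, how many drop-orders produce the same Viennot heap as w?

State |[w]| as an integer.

5

piece 0:x — minimal
piece 1:z rests on {0:x}
piece 2:z rests on {1:z}
piece 3:a rests on {0:x}
piece 4:z rests on {2:z}
piece 5:z rests on {4:z}
piece 6:x rests on {3:a, 5:z}
piece 7:a rests on {6:x}
piece 8:x rests on {7:a}
piece 9:x rests on {8:x}
piece 10:z rests on {9:x}
minimal pieces: {0:x}
ways to finish when only these pieces remain (= sum over removing one remaining piece with nothing left below it):
  1 left: {10}→1
  2 left: {9,10}→1
  3 left: {8,9,10}→1
  4 left: {7,8,9,10}→1
  5 left: {6,7,8,9,10}→1
  6 left: {3,6,7,8,9,10}→1  {5,6,7,8,9,10}→1
  7 left: {3,5,6,7,8,9,10}→2  {4,5,6,7,8,9,10}→1
  8 left: {2,4,5,6,7,8,9,10}→1  {3,4,5,6,7,8,9,10}→3
  9 left: {1,2,4,5,6,7,8,9,10}→1  {2,3,4,5,6,7,8,9,10}→4
  placing 0:x first → 5 extensions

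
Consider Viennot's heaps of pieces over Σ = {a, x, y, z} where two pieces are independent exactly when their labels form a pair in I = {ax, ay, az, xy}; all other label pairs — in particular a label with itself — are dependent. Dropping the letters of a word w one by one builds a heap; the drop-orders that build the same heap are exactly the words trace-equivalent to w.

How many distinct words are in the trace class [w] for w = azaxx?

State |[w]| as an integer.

10

drop 0:a onto floor
drop 1:z onto floor
drop 2:a onto {0:a}
drop 3:x onto {1:z}
drop 4:x onto {3:x}
ground layer = {0:a, 1:z}
drop-orders for the pieces not yet dropped (sum over which currently-grounded one goes next):
  1 to go: {2} 1  {4} 1
  2 to go: {0,2} 1  {2,4} 2  {3,4} 1
  3 to go: {0,2,4} 3  {1,3,4} 1  {2,3,4} 3
  if 0:a drops first: 4 orders
  if 1:z drops first: 6 orders
heap linearizations: 10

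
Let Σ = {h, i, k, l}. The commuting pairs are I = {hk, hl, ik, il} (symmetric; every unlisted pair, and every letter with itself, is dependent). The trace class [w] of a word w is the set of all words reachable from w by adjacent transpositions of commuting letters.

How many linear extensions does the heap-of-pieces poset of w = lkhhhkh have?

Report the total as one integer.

drop 0:l onto floor
drop 1:k onto {0:l}
drop 2:h onto floor
drop 3:h onto {2:h}
drop 4:h onto {3:h}
drop 5:k onto {1:k}
drop 6:h onto {4:h}
ground layer = {0:l, 2:h}
drop-orders for the pieces not yet dropped (sum over which currently-grounded one goes next):
  1 to go: {5} 1  {6} 1
  2 to go: {1,5} 1  {4,6} 1  {5,6} 2
  3 to go: {0,1,5} 1  {1,5,6} 3  {3,4,6} 1  {4,5,6} 3
  4 to go: {0,1,5,6} 4  {1,4,5,6} 6  {2,3,4,6} 1  {3,4,5,6} 4
  5 to go: {0,1,4,5,6} 10  {1,3,4,5,6} 10  {2,3,4,5,6} 5
  if 0:l drops first: 15 orders
  if 2:h drops first: 20 orders
heap linearizations: 35

35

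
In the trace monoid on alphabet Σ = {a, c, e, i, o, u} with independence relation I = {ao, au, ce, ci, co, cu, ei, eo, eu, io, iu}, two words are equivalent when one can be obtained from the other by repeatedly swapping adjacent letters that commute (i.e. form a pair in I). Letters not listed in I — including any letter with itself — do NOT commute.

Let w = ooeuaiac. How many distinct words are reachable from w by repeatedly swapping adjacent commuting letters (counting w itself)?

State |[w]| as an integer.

56

#0=o has no predecessor
#1=o depends on [0:o]
#2=e has no predecessor
#3=u depends on [1:o]
#4=a depends on [2:e]
#5=i depends on [4:a]
#6=a depends on [5:i]
#7=c depends on [6:a]
sources: [0:o, 2:e]
N(rest) = Σ N(rest − s) over sources s of rest; N(one piece) = 1:
  size 1 → [3]=1  [7]=1
  size 2 → [1,3]=1  [3,7]=2  [6,7]=1
  size 3 → [0,1,3]=1  [1,3,7]=3  [3,6,7]=3  [5,6,7]=1
  size 4 → [0,1,3,7]=4  [1,3,6,7]=6  [3,5,6,7]=4  [4,5,6,7]=1
  size 5 → [0,1,3,6,7]=10  [1,3,5,6,7]=10  [2,4,5,6,7]=1  [3,4,5,6,7]=5
  size 6 → [0,1,3,5,6,7]=20  [1,3,4,5,6,7]=15  [2,3,4,5,6,7]=6
  first=0(o) contributes 21
  first=2(e) contributes 35
|[w]| = 56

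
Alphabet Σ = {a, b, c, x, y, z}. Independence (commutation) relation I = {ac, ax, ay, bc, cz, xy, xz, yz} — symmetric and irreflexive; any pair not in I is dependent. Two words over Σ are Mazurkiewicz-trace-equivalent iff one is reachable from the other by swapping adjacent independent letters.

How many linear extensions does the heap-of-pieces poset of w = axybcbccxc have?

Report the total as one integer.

80

piece 0:a — minimal
piece 1:x — minimal
piece 2:y — minimal
piece 3:b rests on {0:a, 1:x, 2:y}
piece 4:c rests on {1:x, 2:y}
piece 5:b rests on {3:b}
piece 6:c rests on {4:c}
piece 7:c rests on {6:c}
piece 8:x rests on {5:b, 7:c}
piece 9:c rests on {8:x}
minimal pieces: {0:a, 1:x, 2:y}
ways to finish when only these pieces remain (= sum over removing one remaining piece with nothing left below it):
  1 left: {9}→1
  2 left: {8,9}→1
  3 left: {5,8,9}→1  {7,8,9}→1
  4 left: {3,5,8,9}→1  {5,7,8,9}→2  {6,7,8,9}→1
  5 left: {0,3,5,8,9}→1  {3,5,7,8,9}→3  {4,6,7,8,9}→1  {5,6,7,8,9}→3
  6 left: {0,3,5,7,8,9}→4  {3,5,6,7,8,9}→6  {4,5,6,7,8,9}→4
  7 left: {0,3,5,6,7,8,9}→10  {3,4,5,6,7,8,9}→10
  8 left: {0,3,4,5,6,7,8,9}→20  {1,3,4,5,6,7,8,9}→10  {2,3,4,5,6,7,8,9}→10
  placing 0:a first → 20 extensions
  placing 1:x first → 30 extensions
  placing 2:y first → 30 extensions
total linear extensions = 80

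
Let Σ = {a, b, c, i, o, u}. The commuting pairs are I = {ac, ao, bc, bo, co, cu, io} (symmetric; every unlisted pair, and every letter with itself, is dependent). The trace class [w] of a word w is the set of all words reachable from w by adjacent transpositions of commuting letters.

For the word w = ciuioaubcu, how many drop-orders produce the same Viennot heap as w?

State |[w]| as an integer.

17

0(c) covers ∅
1(i) covers 0:c
2(u) covers 1:i
3(i) covers 2:u
4(o) covers 2:u
5(a) covers 3:i
6(u) covers 4:o, 5:a
7(b) covers 6:u
8(c) covers 3:i
9(u) covers 7:b
floor of heap: 0:c
completions by unplaced set U, small U first (add the entries for U minus each lowest piece of U):
  |U|=1: {8}:1  {9}:1
  |U|=2: {7,9}:1  {8,9}:2
  |U|=3: {6,7,9}:1  {7,8,9}:3
  |U|=4: {4,6,7,9}:1  {5,6,7,9}:1  {6,7,8,9}:4
  |U|=5: {4,5,6,7,9}:2  {4,6,7,8,9}:5  {5,6,7,8,9}:5
  |U|=6: {3,5,6,7,8,9}:5  {4,5,6,7,8,9}:12
  |U|=7: {3,4,5,6,7,8,9}:17
  |U|=8: {2,3,4,5,6,7,8,9}:17
  start at 0(c): 17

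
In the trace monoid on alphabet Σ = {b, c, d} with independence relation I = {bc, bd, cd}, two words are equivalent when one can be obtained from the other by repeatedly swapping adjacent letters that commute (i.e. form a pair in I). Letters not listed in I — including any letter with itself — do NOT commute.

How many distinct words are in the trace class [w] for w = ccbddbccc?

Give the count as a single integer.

drop 0:c onto floor
drop 1:c onto {0:c}
drop 2:b onto floor
drop 3:d onto floor
drop 4:d onto {3:d}
drop 5:b onto {2:b}
drop 6:c onto {1:c}
drop 7:c onto {6:c}
drop 8:c onto {7:c}
ground layer = {0:c, 2:b, 3:d}
drop-orders for the pieces not yet dropped (sum over which currently-grounded one goes next):
  1 to go: {4} 1  {5} 1  {8} 1
  2 to go: {2,5} 1  {3,4} 1  {4,5} 2  {4,8} 2  {5,8} 2  {7,8} 1
  3 to go: {2,4,5} 3  {2,5,8} 3  {3,4,5} 3  {3,4,8} 3  {4,5,8} 6  {4,7,8} 3  {5,7,8} 3  {6,7,8} 1
  4 to go: {1,6,7,8} 1  {2,3,4,5} 6  {2,4,5,8} 12  {2,5,7,8} 6  {3,4,5,8} 12  {3,4,7,8} 6  {4,5,7,8} 12  {4,6,7,8} 4  {5,6,7,8} 4
  5 to go: {0,1,6,7,8} 1  {1,4,6,7,8} 5  {1,5,6,7,8} 5  {2,3,4,5,8} 30  {2,4,5,7,8} 30  {2,5,6,7,8} 10  {3,4,5,7,8} 30  {3,4,6,7,8} 10  {4,5,6,7,8} 20
  6 to go: {0,1,4,6,7,8} 6  {0,1,5,6,7,8} 6  {1,2,5,6,7,8} 15  {1,3,4,6,7,8} 15  {1,4,5,6,7,8} 30  {2,3,4,5,7,8} 90  {2,4,5,6,7,8} 60  {3,4,5,6,7,8} 60
  7 to go: {0,1,2,5,6,7,8} 21  {0,1,3,4,6,7,8} 21  {0,1,4,5,6,7,8} 42  {1,2,4,5,6,7,8} 105  {1,3,4,5,6,7,8} 105  {2,3,4,5,6,7,8} 210
  if 0:c drops first: 420 orders
  if 2:b drops first: 168 orders
  if 3:d drops first: 168 orders
heap linearizations: 756

756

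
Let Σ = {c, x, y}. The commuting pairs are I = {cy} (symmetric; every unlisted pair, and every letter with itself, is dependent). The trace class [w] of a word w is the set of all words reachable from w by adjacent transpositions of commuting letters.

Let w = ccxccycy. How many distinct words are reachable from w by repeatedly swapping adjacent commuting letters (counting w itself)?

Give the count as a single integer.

drop 0:c onto floor
drop 1:c onto {0:c}
drop 2:x onto {1:c}
drop 3:c onto {2:x}
drop 4:c onto {3:c}
drop 5:y onto {2:x}
drop 6:c onto {4:c}
drop 7:y onto {5:y}
ground layer = {0:c}
drop-orders for the pieces not yet dropped (sum over which currently-grounded one goes next):
  1 to go: {6} 1  {7} 1
  2 to go: {4,6} 1  {5,7} 1  {6,7} 2
  3 to go: {3,4,6} 1  {4,6,7} 3  {5,6,7} 3
  4 to go: {3,4,6,7} 4  {4,5,6,7} 6
  5 to go: {3,4,5,6,7} 10
  6 to go: {2,3,4,5,6,7} 10
  if 0:c drops first: 10 orders

10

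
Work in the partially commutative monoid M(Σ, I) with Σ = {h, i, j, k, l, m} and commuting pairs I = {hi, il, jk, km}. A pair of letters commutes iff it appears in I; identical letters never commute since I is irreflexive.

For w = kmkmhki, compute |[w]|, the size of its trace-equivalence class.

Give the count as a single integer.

6

piece 0:k — minimal
piece 1:m — minimal
piece 2:k rests on {0:k}
piece 3:m rests on {1:m}
piece 4:h rests on {2:k, 3:m}
piece 5:k rests on {4:h}
piece 6:i rests on {5:k}
minimal pieces: {0:k, 1:m}
ways to finish when only these pieces remain (= sum over removing one remaining piece with nothing left below it):
  1 left: {6}→1
  2 left: {5,6}→1
  3 left: {4,5,6}→1
  4 left: {2,4,5,6}→1  {3,4,5,6}→1
  5 left: {0,2,4,5,6}→1  {1,3,4,5,6}→1  {2,3,4,5,6}→2
  placing 0:k first → 3 extensions
  placing 1:m first → 3 extensions
total linear extensions = 6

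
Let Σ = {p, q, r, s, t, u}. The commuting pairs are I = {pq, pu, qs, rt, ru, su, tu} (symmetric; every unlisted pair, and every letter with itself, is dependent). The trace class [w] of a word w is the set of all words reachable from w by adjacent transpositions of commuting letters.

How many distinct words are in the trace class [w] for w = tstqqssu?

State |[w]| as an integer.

piece 0:t — minimal
piece 1:s rests on {0:t}
piece 2:t rests on {1:s}
piece 3:q rests on {2:t}
piece 4:q rests on {3:q}
piece 5:s rests on {2:t}
piece 6:s rests on {5:s}
piece 7:u rests on {4:q}
minimal pieces: {0:t}
ways to finish when only these pieces remain (= sum over removing one remaining piece with nothing left below it):
  1 left: {6}→1  {7}→1
  2 left: {4,7}→1  {5,6}→1  {6,7}→2
  3 left: {3,4,7}→1  {4,6,7}→3  {5,6,7}→3
  4 left: {3,4,6,7}→4  {4,5,6,7}→6
  5 left: {3,4,5,6,7}→10
  6 left: {2,3,4,5,6,7}→10
  placing 0:t first → 10 extensions

10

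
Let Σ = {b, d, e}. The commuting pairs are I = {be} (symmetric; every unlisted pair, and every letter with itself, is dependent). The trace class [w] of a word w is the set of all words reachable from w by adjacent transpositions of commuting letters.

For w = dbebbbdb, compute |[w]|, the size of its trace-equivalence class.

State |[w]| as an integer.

drop 0:d onto floor
drop 1:b onto {0:d}
drop 2:e onto {0:d}
drop 3:b onto {1:b}
drop 4:b onto {3:b}
drop 5:b onto {4:b}
drop 6:d onto {2:e, 5:b}
drop 7:b onto {6:d}
ground layer = {0:d}
drop-orders for the pieces not yet dropped (sum over which currently-grounded one goes next):
  1 to go: {7} 1
  2 to go: {6,7} 1
  3 to go: {2,6,7} 1  {5,6,7} 1
  4 to go: {2,5,6,7} 2  {4,5,6,7} 1
  5 to go: {2,4,5,6,7} 3  {3,4,5,6,7} 1
  6 to go: {1,3,4,5,6,7} 1  {2,3,4,5,6,7} 4
  if 0:d drops first: 5 orders

5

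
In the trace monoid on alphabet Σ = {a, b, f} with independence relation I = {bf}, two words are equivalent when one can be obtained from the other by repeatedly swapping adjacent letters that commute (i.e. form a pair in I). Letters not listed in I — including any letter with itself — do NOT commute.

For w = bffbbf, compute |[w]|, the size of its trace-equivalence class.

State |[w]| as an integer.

piece 0:b — minimal
piece 1:f — minimal
piece 2:f rests on {1:f}
piece 3:b rests on {0:b}
piece 4:b rests on {3:b}
piece 5:f rests on {2:f}
minimal pieces: {0:b, 1:f}
ways to finish when only these pieces remain (= sum over removing one remaining piece with nothing left below it):
  1 left: {4}→1  {5}→1
  2 left: {2,5}→1  {3,4}→1  {4,5}→2
  3 left: {0,3,4}→1  {1,2,5}→1  {2,4,5}→3  {3,4,5}→3
  4 left: {0,3,4,5}→4  {1,2,4,5}→4  {2,3,4,5}→6
  placing 0:b first → 10 extensions
  placing 1:f first → 10 extensions
total linear extensions = 20

20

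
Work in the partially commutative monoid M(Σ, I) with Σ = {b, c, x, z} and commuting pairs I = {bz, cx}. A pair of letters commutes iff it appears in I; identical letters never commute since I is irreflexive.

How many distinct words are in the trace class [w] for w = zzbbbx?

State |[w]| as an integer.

drop 0:z onto floor
drop 1:z onto {0:z}
drop 2:b onto floor
drop 3:b onto {2:b}
drop 4:b onto {3:b}
drop 5:x onto {1:z, 4:b}
ground layer = {0:z, 2:b}
drop-orders for the pieces not yet dropped (sum over which currently-grounded one goes next):
  1 to go: {5} 1
  2 to go: {1,5} 1  {4,5} 1
  3 to go: {0,1,5} 1  {1,4,5} 2  {3,4,5} 1
  4 to go: {0,1,4,5} 3  {1,3,4,5} 3  {2,3,4,5} 1
  if 0:z drops first: 4 orders
  if 2:b drops first: 6 orders
heap linearizations: 10

10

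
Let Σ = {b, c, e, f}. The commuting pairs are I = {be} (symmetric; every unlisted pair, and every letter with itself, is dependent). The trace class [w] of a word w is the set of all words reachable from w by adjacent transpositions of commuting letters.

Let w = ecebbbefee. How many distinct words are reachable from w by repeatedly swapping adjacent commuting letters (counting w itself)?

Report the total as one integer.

0(e) covers ∅
1(c) covers 0:e
2(e) covers 1:c
3(b) covers 1:c
4(b) covers 3:b
5(b) covers 4:b
6(e) covers 2:e
7(f) covers 5:b, 6:e
8(e) covers 7:f
9(e) covers 8:e
floor of heap: 0:e
completions by unplaced set U, small U first (add the entries for U minus each lowest piece of U):
  |U|=1: {9}:1
  |U|=2: {8,9}:1
  |U|=3: {7,8,9}:1
  |U|=4: {5,7,8,9}:1  {6,7,8,9}:1
  |U|=5: {2,6,7,8,9}:1  {4,5,7,8,9}:1  {5,6,7,8,9}:2
  |U|=6: {2,5,6,7,8,9}:3  {3,4,5,7,8,9}:1  {4,5,6,7,8,9}:3
  |U|=7: {2,4,5,6,7,8,9}:6  {3,4,5,6,7,8,9}:4
  |U|=8: {2,3,4,5,6,7,8,9}:10
  start at 0(e): 10

10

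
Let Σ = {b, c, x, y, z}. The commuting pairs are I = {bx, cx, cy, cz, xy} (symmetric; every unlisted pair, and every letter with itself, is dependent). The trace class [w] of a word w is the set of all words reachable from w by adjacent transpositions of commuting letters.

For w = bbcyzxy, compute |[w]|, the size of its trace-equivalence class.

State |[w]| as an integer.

piece 0:b — minimal
piece 1:b rests on {0:b}
piece 2:c rests on {1:b}
piece 3:y rests on {1:b}
piece 4:z rests on {3:y}
piece 5:x rests on {4:z}
piece 6:y rests on {4:z}
minimal pieces: {0:b}
ways to finish when only these pieces remain (= sum over removing one remaining piece with nothing left below it):
  1 left: {2}→1  {5}→1  {6}→1
  2 left: {2,5}→2  {2,6}→2  {5,6}→2
  3 left: {2,5,6}→6  {4,5,6}→2
  4 left: {2,4,5,6}→8  {3,4,5,6}→2
  5 left: {2,3,4,5,6}→10
  placing 0:b first → 10 extensions

10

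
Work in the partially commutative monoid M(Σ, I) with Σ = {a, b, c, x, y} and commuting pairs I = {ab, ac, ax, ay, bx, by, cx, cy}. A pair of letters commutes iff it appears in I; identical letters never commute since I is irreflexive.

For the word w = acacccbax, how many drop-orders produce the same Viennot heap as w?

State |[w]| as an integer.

drop 0:a onto floor
drop 1:c onto floor
drop 2:a onto {0:a}
drop 3:c onto {1:c}
drop 4:c onto {3:c}
drop 5:c onto {4:c}
drop 6:b onto {5:c}
drop 7:a onto {2:a}
drop 8:x onto floor
ground layer = {0:a, 1:c, 8:x}
drop-orders for the pieces not yet dropped (sum over which currently-grounded one goes next):
  1 to go: {6} 1  {7} 1  {8} 1
  2 to go: {2,7} 1  {5,6} 1  {6,7} 2  {6,8} 2  {7,8} 2
  3 to go: {0,2,7} 1  {2,6,7} 3  {2,7,8} 3  {4,5,6} 1  {5,6,7} 3  {5,6,8} 3  {6,7,8} 6
  4 to go: {0,2,6,7} 4  {0,2,7,8} 4  {2,5,6,7} 6  {2,6,7,8} 12  {3,4,5,6} 1  {4,5,6,7} 4  {4,5,6,8} 4  {5,6,7,8} 12
  5 to go: {0,2,5,6,7} 10  {0,2,6,7,8} 20  {1,3,4,5,6} 1  {2,4,5,6,7} 10  {2,5,6,7,8} 30  {3,4,5,6,7} 5  {3,4,5,6,8} 5  {4,5,6,7,8} 20
  6 to go: {0,2,4,5,6,7} 20  {0,2,5,6,7,8} 60  {1,3,4,5,6,7} 6  {1,3,4,5,6,8} 6  {2,3,4,5,6,7} 15  {2,4,5,6,7,8} 60  {3,4,5,6,7,8} 30
  7 to go: {0,2,3,4,5,6,7} 35  {0,2,4,5,6,7,8} 140  {1,2,3,4,5,6,7} 21  {1,3,4,5,6,7,8} 42  {2,3,4,5,6,7,8} 105
  if 0:a drops first: 168 orders
  if 1:c drops first: 280 orders
  if 8:x drops first: 56 orders
heap linearizations: 504

504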